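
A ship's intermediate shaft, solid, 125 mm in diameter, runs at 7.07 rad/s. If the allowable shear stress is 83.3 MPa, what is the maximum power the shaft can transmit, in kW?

226 kW

J = πd⁴/32 = π(0.125)⁴/32 = 2.397×10^-5 m⁴.
T_max = τ_allow·J/r = 8.33×10^7 × 2.397×10^-5 / 0.0625 = 31950 N·m.
ω = 7.07 rad/s, so P_max = T_max·ω = 2.259×10^5 W.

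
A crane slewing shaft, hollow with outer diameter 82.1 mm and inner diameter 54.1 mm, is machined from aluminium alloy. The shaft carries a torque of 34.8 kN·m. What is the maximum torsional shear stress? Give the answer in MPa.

395 MPa

J = π(d_o⁴ − d_i⁴)/32 = π(0.0821⁴ − 0.0541⁴)/32 = 3.619×10^-6 m⁴.
τ_max = T·r/J = 34800 × 0.0410 / 3.619×10^-6 = 3.947×10^8 Pa.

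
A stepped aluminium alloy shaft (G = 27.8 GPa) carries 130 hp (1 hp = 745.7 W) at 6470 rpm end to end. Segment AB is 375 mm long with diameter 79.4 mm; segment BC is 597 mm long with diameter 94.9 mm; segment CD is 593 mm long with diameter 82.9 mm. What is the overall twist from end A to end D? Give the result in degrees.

ω = 2π·6470/60 = 677.5 rad/s, so T = P/ω = 130×745.7 / 677.5 = 143.1 N·m.
J_AB = π(0.0794)⁴/32 = 3.90×10^-6 m⁴; J_BC = π(0.0949)⁴/32 = 7.96×10^-6 m⁴; J_CD = π(0.0829)⁴/32 = 4.64×10^-6 m⁴.
θ = (T/G)·Σ L_i/J_i = (143.1/27.8×10⁹)·(0.375/3.90×10^-6 + 0.597/7.96×10^-6 + 0.593/4.64×10^-6) = 1.539×10^-3 rad.

0.0882°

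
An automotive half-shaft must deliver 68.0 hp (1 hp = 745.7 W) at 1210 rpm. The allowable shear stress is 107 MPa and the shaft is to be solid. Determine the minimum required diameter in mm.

26.7 mm

ω = 2π·1210/60 = 126.7 rad/s, so T = P/ω = 68.0×745.7 / 126.7 = 400.2 N·m.
For a solid shaft τ_max = 16T/(πd³), so d = (16T/(π τ_allow))^(1/3) = (16·400.2/(π·1.07×10^8))^(1/3) = 0.02671 m.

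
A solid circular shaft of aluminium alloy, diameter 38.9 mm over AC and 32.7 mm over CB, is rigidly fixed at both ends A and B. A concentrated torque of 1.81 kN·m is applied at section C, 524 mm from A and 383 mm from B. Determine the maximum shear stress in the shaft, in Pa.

1.07e8 Pa

Compatibility: T_A·a/J_AC = T_B·b/J_CB with T_A + T_B = T₀.
J_AC = 2.25×10^-7 m⁴, J_CB = 1.12×10^-7 m⁴, so T_A = T₀·(J_AC/a)/((J_AC/a)+(J_CB/b)) = 1075 N·m, T_B = 734.6 N·m.
τ in each portion: τ_AC = 9.30×10^7 Pa, τ_CB = 1.07×10^8 Pa; maximum is in CB.
τ_max = T_CB·r/J = 734.6·0.0163/1.12×10^-7 = 1.070×10^8 Pa.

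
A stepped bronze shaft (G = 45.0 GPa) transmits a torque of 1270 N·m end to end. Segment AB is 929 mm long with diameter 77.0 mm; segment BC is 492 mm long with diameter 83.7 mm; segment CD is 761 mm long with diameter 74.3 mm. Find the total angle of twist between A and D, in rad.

0.0177 rad

J_AB = π(0.0770)⁴/32 = 3.45×10^-6 m⁴; J_BC = π(0.0837)⁴/32 = 4.82×10^-6 m⁴; J_CD = π(0.0743)⁴/32 = 2.99×10^-6 m⁴.
θ = (T/G)·Σ L_i/J_i = (1270/45.0×10⁹)·(0.929/3.45×10^-6 + 0.492/4.82×10^-6 + 0.761/2.99×10^-6) = 0.01766 rad.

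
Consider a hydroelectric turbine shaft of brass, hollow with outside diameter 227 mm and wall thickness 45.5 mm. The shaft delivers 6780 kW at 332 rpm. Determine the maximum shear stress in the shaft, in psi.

14100 psi

ω = 2π·332/60 = 34.77 rad/s, so T = P/ω = 6780×10³ / 34.77 = 195000 N·m.
J = π(d_o⁴ − d_i⁴)/32 = π(0.227⁴ − 0.136⁴)/32 = 2.271×10^-4 m⁴.
τ_max = T·r/J = 195000 × 0.114 / 2.271×10^-4 = 9.747×10^7 Pa.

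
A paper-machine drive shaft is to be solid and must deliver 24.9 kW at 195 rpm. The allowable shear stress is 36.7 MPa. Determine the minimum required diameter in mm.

ω = 2π·195/60 = 20.42 rad/s, so T = P/ω = 24.9×10³ / 20.42 = 1219 N·m.
For a solid shaft τ_max = 16T/(πd³), so d = (16T/(π τ_allow))^(1/3) = (16·1219/(π·3.67×10^7))^(1/3) = 0.05531 m.

55.3 mm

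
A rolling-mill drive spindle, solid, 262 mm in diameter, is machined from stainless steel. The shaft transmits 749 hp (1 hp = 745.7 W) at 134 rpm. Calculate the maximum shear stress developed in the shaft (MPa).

ω = 2π·134/60 = 14.03 rad/s, so T = P/ω = 749×745.7 / 14.03 = 39800 N·m.
J = πd⁴/32 = π(0.262)⁴/32 = 4.626×10^-4 m⁴.
τ_max = T·r/J = 39800 × 0.131 / 4.626×10^-4 = 1.127×10^7 Pa.

11.3 MPa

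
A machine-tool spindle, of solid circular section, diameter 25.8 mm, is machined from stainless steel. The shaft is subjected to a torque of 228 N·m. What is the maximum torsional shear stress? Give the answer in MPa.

J = πd⁴/32 = π(0.0258)⁴/32 = 4.350×10^-8 m⁴.
τ_max = T·r/J = 228.0 × 0.0129 / 4.350×10^-8 = 6.762×10^7 Pa.

67.6 MPa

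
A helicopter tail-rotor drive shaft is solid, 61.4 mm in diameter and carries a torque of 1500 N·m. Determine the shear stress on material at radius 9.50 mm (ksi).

1.48 ksi

J = πd⁴/32 = π(0.0614)⁴/32 = 1.395×10^-6 m⁴.
Shear stress varies linearly with radius: τ = T·r/J = 1500 × 0.00950 / 1.395×10^-6 = 1.021×10^7 Pa.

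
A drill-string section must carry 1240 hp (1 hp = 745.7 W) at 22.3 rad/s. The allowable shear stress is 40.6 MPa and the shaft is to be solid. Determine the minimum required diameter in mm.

173 mm

ω = 22.3 rad/s, so T = P/ω = 1240×745.7 / 22.30 = 41460 N·m.
For a solid shaft τ_max = 16T/(πd³), so d = (16T/(π τ_allow))^(1/3) = (16·41460/(π·4.06×10^7))^(1/3) = 0.1733 m.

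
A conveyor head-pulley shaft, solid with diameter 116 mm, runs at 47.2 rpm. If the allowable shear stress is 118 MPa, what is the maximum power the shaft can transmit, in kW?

179 kW

J = πd⁴/32 = π(0.116)⁴/32 = 1.778×10^-5 m⁴.
T_max = τ_allow·J/r = 1.18×10^8 × 1.778×10^-5 / 0.0580 = 36160 N·m.
ω = 2π·47.2/60 = 4.943 rad/s, so P_max = T_max·ω = 1.788×10^5 W.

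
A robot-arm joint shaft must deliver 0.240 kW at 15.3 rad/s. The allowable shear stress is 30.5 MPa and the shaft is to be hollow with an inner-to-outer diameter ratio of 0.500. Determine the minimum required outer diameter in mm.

14.1 mm

ω = 15.3 rad/s, so T = P/ω = 0.240×10³ / 15.30 = 15.69 N·m.
For a hollow shaft with d_i/d_o = 0.500: τ_max = 16T/(π d_o³ (1−k⁴)), so d_o = [16T/(π τ_allow (1−k⁴))]^(1/3) = [16·15.69/(π·3.05×10^7·0.9375)]^(1/3) = 0.01408 m.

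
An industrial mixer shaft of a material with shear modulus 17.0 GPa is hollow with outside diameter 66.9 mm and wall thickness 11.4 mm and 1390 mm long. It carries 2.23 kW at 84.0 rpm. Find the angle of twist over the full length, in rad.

0.0130 rad

ω = 2π·84.0/60 = 8.796 rad/s, so T = P/ω = 2.23×10³ / 8.796 = 253.5 N·m.
J = π(d_o⁴ − d_i⁴)/32 = π(0.0669⁴ − 0.0441⁴)/32 = 1.595×10^-6 m⁴.
θ = T·L/(G·J) = 253.5 × 1.39 / (17.0×10⁹ × 1.595×10^-6) = 0.01299 rad.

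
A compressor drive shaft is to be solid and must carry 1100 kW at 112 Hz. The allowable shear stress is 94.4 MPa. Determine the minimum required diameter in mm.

43.9 mm

ω = 2π·112 = 703.7 rad/s, so T = P/ω = 1100×10³ / 703.7 = 1563 N·m.
For a solid shaft τ_max = 16T/(πd³), so d = (16T/(π τ_allow))^(1/3) = (16·1563/(π·9.44×10^7))^(1/3) = 0.04385 m.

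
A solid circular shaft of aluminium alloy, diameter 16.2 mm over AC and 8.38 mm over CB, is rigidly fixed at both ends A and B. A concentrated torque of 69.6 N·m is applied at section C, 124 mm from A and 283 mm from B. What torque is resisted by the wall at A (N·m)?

Compatibility: T_A·a/J_AC = T_B·b/J_CB with T_A + T_B = T₀.
J_AC = 6.76×10^-9 m⁴, J_CB = 4.84×10^-10 m⁴, so T_A = T₀·(J_AC/a)/((J_AC/a)+(J_CB/b)) = 67.48 N·m, T_B = 2.117 N·m.

67.5 N·m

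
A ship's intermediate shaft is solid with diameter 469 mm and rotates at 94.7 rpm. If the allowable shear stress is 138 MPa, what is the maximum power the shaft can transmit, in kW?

27700 kW

J = πd⁴/32 = π(0.469)⁴/32 = 4.750×10^-3 m⁴.
T_max = τ_allow·J/r = 1.38×10^8 × 4.750×10^-3 / 0.234 = 2.795e6 N·m.
ω = 2π·94.7/60 = 9.917 rad/s, so P_max = T_max·ω = 2.772×10^7 W.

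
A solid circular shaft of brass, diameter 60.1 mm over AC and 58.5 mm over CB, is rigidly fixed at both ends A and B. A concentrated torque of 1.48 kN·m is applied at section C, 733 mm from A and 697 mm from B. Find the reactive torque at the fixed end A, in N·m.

Compatibility: T_A·a/J_AC = T_B·b/J_CB with T_A + T_B = T₀.
J_AC = 1.28×10^-6 m⁴, J_CB = 1.15×10^-6 m⁴, so T_A = T₀·(J_AC/a)/((J_AC/a)+(J_CB/b)) = 761.3 N·m, T_B = 718.7 N·m.

761 N·m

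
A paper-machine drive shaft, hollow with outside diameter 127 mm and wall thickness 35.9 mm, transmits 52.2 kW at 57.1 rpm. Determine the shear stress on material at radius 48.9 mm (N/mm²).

17.3 N/mm²

ω = 2π·57.1/60 = 5.979 rad/s, so T = P/ω = 52.2×10³ / 5.979 = 8730 N·m.
J = π(d_o⁴ − d_i⁴)/32 = π(0.127⁴ − 0.0552⁴)/32 = 2.463×10^-5 m⁴.
Shear stress varies linearly with radius: τ = T·r/J = 8730 × 0.0489 / 2.463×10^-5 = 1.733×10^7 Pa.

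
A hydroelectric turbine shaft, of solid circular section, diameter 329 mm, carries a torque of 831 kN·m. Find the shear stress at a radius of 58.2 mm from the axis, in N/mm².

J = πd⁴/32 = π(0.329)⁴/32 = 1.150×10^-3 m⁴.
Shear stress varies linearly with radius: τ = T·r/J = 831000 × 0.0582 / 1.150×10^-3 = 4.205×10^7 Pa.

42.0 N/mm²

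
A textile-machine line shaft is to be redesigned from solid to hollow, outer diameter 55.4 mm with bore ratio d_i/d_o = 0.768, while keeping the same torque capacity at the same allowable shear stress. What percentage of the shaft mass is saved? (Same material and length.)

Equal τ_max and T ⇒ the solid shaft needs d_s³ = d_o³(1−k⁴), so d_s = 55.4·(1−0.768⁴)^(1/3) = 48.04 mm.
Area ratio A_h/A_s = d_o²(1−k²)/d_s² = (1−k²)/(1−k⁴)^(2/3) = 0.5455.
Mass saving = 1 − 0.5455 = 45.5 %.

45.5 %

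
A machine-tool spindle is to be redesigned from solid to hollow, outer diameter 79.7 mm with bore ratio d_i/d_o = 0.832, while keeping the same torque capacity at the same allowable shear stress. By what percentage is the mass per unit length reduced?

Equal τ_max and T ⇒ the solid shaft needs d_s³ = d_o³(1−k⁴), so d_s = 79.7·(1−0.832⁴)^(1/3) = 64.12 mm.
Area ratio A_h/A_s = d_o²(1−k²)/d_s² = (1−k²)/(1−k⁴)^(2/3) = 0.4755.
Mass saving = 1 − 0.4755 = 52.5 %.

52.5 %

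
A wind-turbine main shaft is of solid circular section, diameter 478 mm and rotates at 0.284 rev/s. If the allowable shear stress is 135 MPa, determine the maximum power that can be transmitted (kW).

J = πd⁴/32 = π(0.478)⁴/32 = 5.125×10^-3 m⁴.
T_max = τ_allow·J/r = 1.35×10^8 × 5.125×10^-3 / 0.239 = 2.895e6 N·m.
ω = 2π·0.284 = 1.784 rad/s, so P_max = T_max·ω = 5.166×10^6 W.

5170 kW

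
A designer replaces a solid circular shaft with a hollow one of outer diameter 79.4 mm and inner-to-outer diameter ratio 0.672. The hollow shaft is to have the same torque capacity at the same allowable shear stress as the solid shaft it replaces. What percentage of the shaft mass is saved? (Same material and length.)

Equal τ_max and T ⇒ the solid shaft needs d_s³ = d_o³(1−k⁴), so d_s = 79.4·(1−0.672⁴)^(1/3) = 73.59 mm.
Area ratio A_h/A_s = d_o²(1−k²)/d_s² = (1−k²)/(1−k⁴)^(2/3) = 0.6385.
Mass saving = 1 − 0.6385 = 36.2 %.

36.2 %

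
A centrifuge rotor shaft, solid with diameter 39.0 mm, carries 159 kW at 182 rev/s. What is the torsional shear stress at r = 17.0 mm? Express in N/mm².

10.4 N/mm²

ω = 2π·182 = 1144 rad/s, so T = P/ω = 159×10³ / 1144 = 139.0 N·m.
J = πd⁴/32 = π(0.0390)⁴/32 = 2.271×10^-7 m⁴.
Shear stress varies linearly with radius: τ = T·r/J = 139.0 × 0.0170 / 2.271×10^-7 = 1.041×10^7 Pa.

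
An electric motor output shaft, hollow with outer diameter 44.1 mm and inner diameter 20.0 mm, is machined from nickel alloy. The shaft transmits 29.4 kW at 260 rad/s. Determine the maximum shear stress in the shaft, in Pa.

ω = 260 rad/s, so T = P/ω = 29.4×10³ / 260.0 = 113.1 N·m.
J = π(d_o⁴ − d_i⁴)/32 = π(0.0441⁴ − 0.0200⁴)/32 = 3.556×10^-7 m⁴.
τ_max = T·r/J = 113.1 × 0.0221 / 3.556×10^-7 = 7.011×10^6 Pa.

7.01e6 Pa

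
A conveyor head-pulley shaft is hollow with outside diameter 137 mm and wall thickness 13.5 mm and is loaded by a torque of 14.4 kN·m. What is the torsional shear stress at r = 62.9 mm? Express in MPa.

44.8 MPa

J = π(d_o⁴ − d_i⁴)/32 = π(0.137⁴ − 0.110⁴)/32 = 2.021×10^-5 m⁴.
Shear stress varies linearly with radius: τ = T·r/J = 14400 × 0.0629 / 2.021×10^-5 = 4.482×10^7 Pa.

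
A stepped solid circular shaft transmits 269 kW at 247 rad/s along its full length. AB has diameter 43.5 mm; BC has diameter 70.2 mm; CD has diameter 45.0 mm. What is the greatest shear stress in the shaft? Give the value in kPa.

67400 kPa

ω = 247 rad/s, so T = P/ω = 269×10³ / 247.0 = 1089 N·m.
Under the same torque, τ_max = 16T/(πd³) is largest where d is smallest — segment AB (d = 43.5 mm).
τ_max = 16·1089/(π·(0.0435)³) = 6.738×10^7 Pa.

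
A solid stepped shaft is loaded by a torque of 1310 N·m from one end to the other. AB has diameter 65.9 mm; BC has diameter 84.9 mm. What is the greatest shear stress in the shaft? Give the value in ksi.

Under the same torque, τ_max = 16T/(πd³) is largest where d is smallest — segment AB (d = 65.9 mm).
τ_max = 16·1310/(π·(0.0659)³) = 2.331×10^7 Pa.

3.38 ksi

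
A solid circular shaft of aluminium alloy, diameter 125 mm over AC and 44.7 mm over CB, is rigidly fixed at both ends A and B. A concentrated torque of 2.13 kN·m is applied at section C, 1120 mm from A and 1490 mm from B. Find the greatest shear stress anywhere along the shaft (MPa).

5.49 MPa

Compatibility: T_A·a/J_AC = T_B·b/J_CB with T_A + T_B = T₀.
J_AC = 2.40×10^-5 m⁴, J_CB = 3.92×10^-7 m⁴, so T_A = T₀·(J_AC/a)/((J_AC/a)+(J_CB/b)) = 2104 N·m, T_B = 25.86 N·m.
τ in each portion: τ_AC = 5.49×10^6 Pa, τ_CB = 1.47×10^6 Pa; maximum is in AC.
τ_max = T_AC·r/J = 2104·0.0625/2.40×10^-5 = 5.487×10^6 Pa.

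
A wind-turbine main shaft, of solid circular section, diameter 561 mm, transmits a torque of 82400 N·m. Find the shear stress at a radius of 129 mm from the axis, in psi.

159 psi

J = πd⁴/32 = π(0.561)⁴/32 = 9.724×10^-3 m⁴.
Shear stress varies linearly with radius: τ = T·r/J = 82400 × 0.129 / 9.724×10^-3 = 1.093×10^6 Pa.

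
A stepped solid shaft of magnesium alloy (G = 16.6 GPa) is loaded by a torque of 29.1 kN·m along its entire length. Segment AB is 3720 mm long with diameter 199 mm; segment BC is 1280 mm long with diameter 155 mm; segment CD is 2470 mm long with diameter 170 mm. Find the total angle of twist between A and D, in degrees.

J_AB = π(0.199)⁴/32 = 1.54×10^-4 m⁴; J_BC = π(0.155)⁴/32 = 5.67×10^-5 m⁴; J_CD = π(0.170)⁴/32 = 8.20×10^-5 m⁴.
θ = (T/G)·Σ L_i/J_i = (29100/16.6×10⁹)·(3.72/1.54×10^-4 + 1.28/5.67×10^-5 + 2.47/8.20×10^-5) = 0.1348 rad.

7.72°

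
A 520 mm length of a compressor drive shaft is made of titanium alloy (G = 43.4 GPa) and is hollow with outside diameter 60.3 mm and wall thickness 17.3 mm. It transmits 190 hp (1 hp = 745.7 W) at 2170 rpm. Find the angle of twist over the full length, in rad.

0.00595 rad

ω = 2π·2170/60 = 227.2 rad/s, so T = P/ω = 190×745.7 / 227.2 = 623.5 N·m.
J = π(d_o⁴ − d_i⁴)/32 = π(0.0603⁴ − 0.0257⁴)/32 = 1.255×10^-6 m⁴.
θ = T·L/(G·J) = 623.5 × 0.520 / (43.4×10⁹ × 1.255×10^-6) = 5.952×10^-3 rad.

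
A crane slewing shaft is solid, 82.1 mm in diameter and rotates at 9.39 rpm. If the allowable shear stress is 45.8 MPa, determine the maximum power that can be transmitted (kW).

4.89 kW

J = πd⁴/32 = π(0.0821)⁴/32 = 4.460×10^-6 m⁴.
T_max = τ_allow·J/r = 4.58×10^7 × 4.460×10^-6 / 0.0410 = 4977 N·m.
ω = 2π·9.39/60 = 0.9833 rad/s, so P_max = T_max·ω = 4893 W.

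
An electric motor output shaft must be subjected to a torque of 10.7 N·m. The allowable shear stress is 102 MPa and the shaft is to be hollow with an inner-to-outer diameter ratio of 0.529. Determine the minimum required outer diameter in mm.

For a hollow shaft with d_i/d_o = 0.529: τ_max = 16T/(π d_o³ (1−k⁴)), so d_o = [16T/(π τ_allow (1−k⁴))]^(1/3) = [16·10.70/(π·1.02×10^8·0.9217)]^(1/3) = 0.008338 m.

8.34 mm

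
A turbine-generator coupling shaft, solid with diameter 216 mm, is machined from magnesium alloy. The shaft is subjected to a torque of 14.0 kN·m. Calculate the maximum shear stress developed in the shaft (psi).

1030 psi

J = πd⁴/32 = π(0.216)⁴/32 = 2.137×10^-4 m⁴.
τ_max = T·r/J = 14000 × 0.108 / 2.137×10^-4 = 7.075×10^6 Pa.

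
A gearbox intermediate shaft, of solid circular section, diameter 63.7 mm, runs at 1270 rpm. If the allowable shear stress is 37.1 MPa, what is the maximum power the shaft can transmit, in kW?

250 kW

J = πd⁴/32 = π(0.0637)⁴/32 = 1.616×10^-6 m⁴.
T_max = τ_allow·J/r = 3.71×10^7 × 1.616×10^-6 / 0.0319 = 1883 N·m.
ω = 2π·1270/60 = 133.0 rad/s, so P_max = T_max·ω = 2.504×10^5 W.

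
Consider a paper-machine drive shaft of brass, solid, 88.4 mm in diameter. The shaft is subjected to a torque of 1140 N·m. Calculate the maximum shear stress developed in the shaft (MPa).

8.40 MPa

J = πd⁴/32 = π(0.0884)⁴/32 = 5.995×10^-6 m⁴.
τ_max = T·r/J = 1140 × 0.0442 / 5.995×10^-6 = 8.405×10^6 Pa.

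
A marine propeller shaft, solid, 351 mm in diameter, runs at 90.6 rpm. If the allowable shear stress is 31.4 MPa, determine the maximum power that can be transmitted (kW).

J = πd⁴/32 = π(0.351)⁴/32 = 1.490×10^-3 m⁴.
T_max = τ_allow·J/r = 3.14×10^7 × 1.490×10^-3 / 0.175 = 266600 N·m.
ω = 2π·90.6/60 = 9.488 rad/s, so P_max = T_max·ω = 2.530×10^6 W.

2530 kW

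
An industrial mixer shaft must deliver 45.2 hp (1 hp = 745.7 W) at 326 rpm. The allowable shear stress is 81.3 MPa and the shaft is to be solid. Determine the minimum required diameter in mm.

39.5 mm

ω = 2π·326/60 = 34.14 rad/s, so T = P/ω = 45.2×745.7 / 34.14 = 987.3 N·m.
For a solid shaft τ_max = 16T/(πd³), so d = (16T/(π τ_allow))^(1/3) = (16·987.3/(π·8.13×10^7))^(1/3) = 0.03955 m.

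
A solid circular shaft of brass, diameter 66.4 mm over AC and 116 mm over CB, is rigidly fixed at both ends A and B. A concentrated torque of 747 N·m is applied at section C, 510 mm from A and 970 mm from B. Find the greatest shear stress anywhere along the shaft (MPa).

Compatibility: T_A·a/J_AC = T_B·b/J_CB with T_A + T_B = T₀.
J_AC = 1.91×10^-6 m⁴, J_CB = 1.78×10^-5 m⁴, so T_A = T₀·(J_AC/a)/((J_AC/a)+(J_CB/b)) = 126.7 N·m, T_B = 620.3 N·m.
τ in each portion: τ_AC = 2.20×10^6 Pa, τ_CB = 2.02×10^6 Pa; maximum is in AC.
τ_max = T_AC·r/J = 126.7·0.0332/1.91×10^-6 = 2.204×10^6 Pa.

2.20 MPa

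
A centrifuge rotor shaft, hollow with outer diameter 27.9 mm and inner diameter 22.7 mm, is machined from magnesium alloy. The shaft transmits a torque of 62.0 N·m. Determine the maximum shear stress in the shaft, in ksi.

J = π(d_o⁴ − d_i⁴)/32 = π(0.0279⁴ − 0.0227⁴)/32 = 3.342×10^-8 m⁴.
τ_max = T·r/J = 62.00 × 0.0139 / 3.342×10^-8 = 2.588×10^7 Pa.

3.75 ksi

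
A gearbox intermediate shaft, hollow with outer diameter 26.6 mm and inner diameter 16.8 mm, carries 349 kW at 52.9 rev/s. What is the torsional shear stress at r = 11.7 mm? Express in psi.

ω = 2π·52.9 = 332.4 rad/s, so T = P/ω = 349×10³ / 332.4 = 1050 N·m.
J = π(d_o⁴ − d_i⁴)/32 = π(0.0266⁴ − 0.0168⁴)/32 = 4.133×10^-8 m⁴.
Shear stress varies linearly with radius: τ = T·r/J = 1050 × 0.0117 / 4.133×10^-8 = 2.972×10^8 Pa.

43100 psi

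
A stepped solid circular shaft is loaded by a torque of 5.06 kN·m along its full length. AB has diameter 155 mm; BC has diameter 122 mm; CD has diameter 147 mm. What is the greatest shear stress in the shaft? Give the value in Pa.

Under the same torque, τ_max = 16T/(πd³) is largest where d is smallest — segment BC (d = 122 mm).
τ_max = 16·5060/(π·(0.122)³) = 1.419×10^7 Pa.

1.42e7 Pa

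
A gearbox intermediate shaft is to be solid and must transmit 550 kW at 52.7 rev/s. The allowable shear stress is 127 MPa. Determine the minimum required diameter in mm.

ω = 2π·52.7 = 331.1 rad/s, so T = P/ω = 550×10³ / 331.1 = 1661 N·m.
For a solid shaft τ_max = 16T/(πd³), so d = (16T/(π τ_allow))^(1/3) = (16·1661/(π·1.27×10^8))^(1/3) = 0.04054 m.

40.5 mm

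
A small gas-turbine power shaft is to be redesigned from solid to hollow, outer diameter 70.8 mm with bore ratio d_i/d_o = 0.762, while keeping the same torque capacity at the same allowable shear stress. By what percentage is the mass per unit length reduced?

44.8 %

Equal τ_max and T ⇒ the solid shaft needs d_s³ = d_o³(1−k⁴), so d_s = 70.8·(1−0.762⁴)^(1/3) = 61.73 mm.
Area ratio A_h/A_s = d_o²(1−k²)/d_s² = (1−k²)/(1−k⁴)^(2/3) = 0.5516.
Mass saving = 1 − 0.5516 = 44.8 %.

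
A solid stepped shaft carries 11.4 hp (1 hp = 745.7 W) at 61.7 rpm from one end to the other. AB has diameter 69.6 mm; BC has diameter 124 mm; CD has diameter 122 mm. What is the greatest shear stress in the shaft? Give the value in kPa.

19900 kPa

ω = 2π·61.7/60 = 6.461 rad/s, so T = P/ω = 11.4×745.7 / 6.461 = 1316 N·m.
Under the same torque, τ_max = 16T/(πd³) is largest where d is smallest — segment AB (d = 69.6 mm).
τ_max = 16·1316/(π·(0.0696)³) = 1.987×10^7 Pa.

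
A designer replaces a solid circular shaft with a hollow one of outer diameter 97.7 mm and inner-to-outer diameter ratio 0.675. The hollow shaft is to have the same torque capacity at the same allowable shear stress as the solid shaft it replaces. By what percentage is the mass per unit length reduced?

36.4 %

Equal τ_max and T ⇒ the solid shaft needs d_s³ = d_o³(1−k⁴), so d_s = 97.7·(1−0.675⁴)^(1/3) = 90.41 mm.
Area ratio A_h/A_s = d_o²(1−k²)/d_s² = (1−k²)/(1−k⁴)^(2/3) = 0.6357.
Mass saving = 1 − 0.6357 = 36.4 %.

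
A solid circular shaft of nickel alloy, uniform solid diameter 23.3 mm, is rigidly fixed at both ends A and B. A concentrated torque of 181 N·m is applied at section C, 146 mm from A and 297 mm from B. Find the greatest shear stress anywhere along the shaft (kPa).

48900 kPa

With uniform GJ and both ends fixed, compatibility θ_AC = θ_CB gives T_A·a = T_B·b, together with T_A + T_B = T₀.
T_A = T₀·b/(a+b) = 181.0·297/443.0 = 121.3 N·m; T_B = 59.65 N·m.
τ in each portion: τ_AC = 4.89×10^7 Pa, τ_CB = 2.40×10^7 Pa; maximum is in AC.
τ_max = T_AC·r/J = 121.3·0.0117/2.89×10^-8 = 4.886×10^7 Pa.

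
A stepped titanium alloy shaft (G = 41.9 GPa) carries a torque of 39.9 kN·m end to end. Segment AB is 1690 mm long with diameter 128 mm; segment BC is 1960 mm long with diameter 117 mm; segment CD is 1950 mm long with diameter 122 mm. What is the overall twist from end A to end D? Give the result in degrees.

J_AB = π(0.128)⁴/32 = 2.64×10^-5 m⁴; J_BC = π(0.117)⁴/32 = 1.84×10^-5 m⁴; J_CD = π(0.122)⁴/32 = 2.17×10^-5 m⁴.
θ = (T/G)·Σ L_i/J_i = (39900/41.9×10⁹)·(1.69/2.64×10^-5 + 1.96/1.84×10^-5 + 1.95/2.17×10^-5) = 0.2479 rad.

14.2°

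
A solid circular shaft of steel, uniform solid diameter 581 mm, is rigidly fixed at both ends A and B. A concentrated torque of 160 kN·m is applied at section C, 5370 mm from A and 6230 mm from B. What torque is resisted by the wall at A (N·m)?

85900 N·m

With uniform GJ and both ends fixed, compatibility θ_AC = θ_CB gives T_A·a = T_B·b, together with T_A + T_B = T₀.
T_A = T₀·b/(a+b) = 160000·6230/11600 = 85930 N·m; T_B = 74070 N·m.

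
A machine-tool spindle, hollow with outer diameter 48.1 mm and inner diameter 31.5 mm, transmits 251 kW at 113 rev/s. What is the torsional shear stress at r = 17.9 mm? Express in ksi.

2.14 ksi

ω = 2π·113 = 710.0 rad/s, so T = P/ω = 251×10³ / 710.0 = 353.5 N·m.
J = π(d_o⁴ − d_i⁴)/32 = π(0.0481⁴ − 0.0315⁴)/32 = 4.289×10^-7 m⁴.
Shear stress varies linearly with radius: τ = T·r/J = 353.5 × 0.0179 / 4.289×10^-7 = 1.476×10^7 Pa.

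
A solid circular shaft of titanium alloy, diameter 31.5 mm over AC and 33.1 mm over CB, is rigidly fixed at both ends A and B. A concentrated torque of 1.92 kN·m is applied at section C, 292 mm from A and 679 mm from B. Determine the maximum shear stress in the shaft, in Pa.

2.05e8 Pa

Compatibility: T_A·a/J_AC = T_B·b/J_CB with T_A + T_B = T₀.
J_AC = 9.67×10^-8 m⁴, J_CB = 1.18×10^-7 m⁴, so T_A = T₀·(J_AC/a)/((J_AC/a)+(J_CB/b)) = 1260 N·m, T_B = 660.4 N·m.
τ in each portion: τ_AC = 2.05×10^8 Pa, τ_CB = 9.27×10^7 Pa; maximum is in AC.
τ_max = T_AC·r/J = 1260·0.0158/9.67×10^-8 = 2.052×10^8 Pa.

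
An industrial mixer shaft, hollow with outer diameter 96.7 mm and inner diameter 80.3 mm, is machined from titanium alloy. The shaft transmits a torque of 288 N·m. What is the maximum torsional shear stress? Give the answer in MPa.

J = π(d_o⁴ − d_i⁴)/32 = π(0.0967⁴ − 0.0803⁴)/32 = 4.502×10^-6 m⁴.
τ_max = T·r/J = 288.0 × 0.0484 / 4.502×10^-6 = 3.093×10^6 Pa.

3.09 MPa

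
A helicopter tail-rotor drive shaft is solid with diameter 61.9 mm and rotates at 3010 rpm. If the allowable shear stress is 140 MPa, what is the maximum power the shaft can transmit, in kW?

J = πd⁴/32 = π(0.0619)⁴/32 = 1.441×10^-6 m⁴.
T_max = τ_allow·J/r = 1.40×10^8 × 1.441×10^-6 / 0.0309 = 6520 N·m.
ω = 2π·3010/60 = 315.2 rad/s, so P_max = T_max·ω = 2.055×10^6 W.

2060 kW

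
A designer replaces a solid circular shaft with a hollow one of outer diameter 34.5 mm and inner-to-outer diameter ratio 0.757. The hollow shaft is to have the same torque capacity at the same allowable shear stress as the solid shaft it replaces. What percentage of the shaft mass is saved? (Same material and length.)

Equal τ_max and T ⇒ the solid shaft needs d_s³ = d_o³(1−k⁴), so d_s = 34.5·(1−0.757⁴)^(1/3) = 30.21 mm.
Area ratio A_h/A_s = d_o²(1−k²)/d_s² = (1−k²)/(1−k⁴)^(2/3) = 0.5567.
Mass saving = 1 − 0.5567 = 44.3 %.

44.3 %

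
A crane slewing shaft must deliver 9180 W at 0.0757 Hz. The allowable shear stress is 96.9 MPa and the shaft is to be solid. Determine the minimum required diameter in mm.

ω = 2π·0.0757 = 0.4756 rad/s, so T = P/ω = 9180 / 0.4756 = 19300 N·m.
For a solid shaft τ_max = 16T/(πd³), so d = (16T/(π τ_allow))^(1/3) = (16·19300/(π·9.69×10^7))^(1/3) = 0.1005 m.

100 mm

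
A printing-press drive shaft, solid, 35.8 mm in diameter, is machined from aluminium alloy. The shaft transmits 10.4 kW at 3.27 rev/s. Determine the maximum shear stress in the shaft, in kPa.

56200 kPa

ω = 2π·3.27 = 20.55 rad/s, so T = P/ω = 10.4×10³ / 20.55 = 506.2 N·m.
J = πd⁴/32 = π(0.0358)⁴/32 = 1.613×10^-7 m⁴.
τ_max = T·r/J = 506.2 × 0.0179 / 1.613×10^-7 = 5.619×10^7 Pa.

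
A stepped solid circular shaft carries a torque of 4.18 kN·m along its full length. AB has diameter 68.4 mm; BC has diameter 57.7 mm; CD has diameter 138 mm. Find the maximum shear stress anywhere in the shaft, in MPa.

111 MPa

Under the same torque, τ_max = 16T/(πd³) is largest where d is smallest — segment BC (d = 57.7 mm).
τ_max = 16·4180/(π·(0.0577)³) = 1.108×10^8 Pa.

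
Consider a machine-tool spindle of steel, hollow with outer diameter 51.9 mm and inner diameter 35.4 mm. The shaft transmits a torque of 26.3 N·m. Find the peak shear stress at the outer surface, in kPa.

J = π(d_o⁴ − d_i⁴)/32 = π(0.0519⁴ − 0.0354⁴)/32 = 5.581×10^-7 m⁴.
τ_max = T·r/J = 26.30 × 0.0260 / 5.581×10^-7 = 1.223×10^6 Pa.

1220 kPa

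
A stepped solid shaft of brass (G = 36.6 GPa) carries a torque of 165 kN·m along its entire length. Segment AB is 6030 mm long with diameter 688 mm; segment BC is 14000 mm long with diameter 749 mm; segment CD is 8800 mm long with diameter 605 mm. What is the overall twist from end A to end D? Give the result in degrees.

J_AB = π(0.688)⁴/32 = 0.0220 m⁴; J_BC = π(0.749)⁴/32 = 0.0309 m⁴; J_CD = π(0.605)⁴/32 = 0.0132 m⁴.
θ = (T/G)·Σ L_i/J_i = (165000/36.6×10⁹)·(6.03/0.0220 + 14.0/0.0309 + 8.80/0.0132) = 6.295×10^-3 rad.

0.361°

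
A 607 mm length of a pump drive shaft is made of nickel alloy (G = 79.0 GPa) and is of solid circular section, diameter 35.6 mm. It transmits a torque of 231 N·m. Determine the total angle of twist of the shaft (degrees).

J = πd⁴/32 = π(0.0356)⁴/32 = 1.577×10^-7 m⁴.
θ = T·L/(G·J) = 231.0 × 0.607 / (79.0×10⁹ × 1.577×10^-7) = 0.01126 rad.

0.645°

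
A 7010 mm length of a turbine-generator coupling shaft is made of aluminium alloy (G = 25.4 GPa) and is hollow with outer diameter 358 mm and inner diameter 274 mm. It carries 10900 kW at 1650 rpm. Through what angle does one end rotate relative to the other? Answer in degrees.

0.942°

ω = 2π·1650/60 = 172.8 rad/s, so T = P/ω = 10900×10³ / 172.8 = 63080 N·m.
J = π(d_o⁴ − d_i⁴)/32 = π(0.358⁴ − 0.274⁴)/32 = 1.059×10^-3 m⁴.
θ = T·L/(G·J) = 63080 × 7.01 / (25.4×10⁹ × 1.059×10^-3) = 0.01644 rad.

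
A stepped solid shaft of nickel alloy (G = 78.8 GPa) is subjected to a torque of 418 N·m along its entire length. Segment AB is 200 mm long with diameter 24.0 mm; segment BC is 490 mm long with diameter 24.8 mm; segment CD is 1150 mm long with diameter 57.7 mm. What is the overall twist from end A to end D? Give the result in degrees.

J_AB = π(0.0240)⁴/32 = 3.26×10^-8 m⁴; J_BC = π(0.0248)⁴/32 = 3.71×10^-8 m⁴; J_CD = π(0.0577)⁴/32 = 1.09×10^-6 m⁴.
θ = (T/G)·Σ L_i/J_i = (418.0/78.8×10⁹)·(0.200/3.26×10^-8 + 0.490/3.71×10^-8 + 1.15/1.09×10^-6) = 0.1082 rad.

6.20°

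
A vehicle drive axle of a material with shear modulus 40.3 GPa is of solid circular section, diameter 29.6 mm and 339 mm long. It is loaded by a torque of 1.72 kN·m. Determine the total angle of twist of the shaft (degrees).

J = πd⁴/32 = π(0.0296)⁴/32 = 7.536×10^-8 m⁴.
θ = T·L/(G·J) = 1720 × 0.339 / (40.3×10⁹ × 7.536×10^-8) = 0.1920 rad.

11.0°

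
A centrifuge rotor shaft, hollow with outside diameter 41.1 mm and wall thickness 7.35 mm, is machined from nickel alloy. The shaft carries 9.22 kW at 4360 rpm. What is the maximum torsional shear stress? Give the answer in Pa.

ω = 2π·4360/60 = 456.6 rad/s, so T = P/ω = 9.22×10³ / 456.6 = 20.19 N·m.
J = π(d_o⁴ − d_i⁴)/32 = π(0.0411⁴ − 0.0264⁴)/32 = 2.324×10^-7 m⁴.
τ_max = T·r/J = 20.19 × 0.0206 / 2.324×10^-7 = 1.785×10^6 Pa.

1.79e6 Pa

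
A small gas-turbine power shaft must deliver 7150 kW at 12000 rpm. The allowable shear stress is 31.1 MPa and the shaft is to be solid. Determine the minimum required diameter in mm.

97.7 mm

ω = 2π·12000/60 = 1257 rad/s, so T = P/ω = 7150×10³ / 1257 = 5690 N·m.
For a solid shaft τ_max = 16T/(πd³), so d = (16T/(π τ_allow))^(1/3) = (16·5690/(π·3.11×10^7))^(1/3) = 0.09767 m.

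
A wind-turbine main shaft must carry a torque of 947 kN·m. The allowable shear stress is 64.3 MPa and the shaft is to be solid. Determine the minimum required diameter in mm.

For a solid shaft τ_max = 16T/(πd³), so d = (16T/(π τ_allow))^(1/3) = (16·947000/(π·6.43×10^7))^(1/3) = 0.4217 m.

422 mm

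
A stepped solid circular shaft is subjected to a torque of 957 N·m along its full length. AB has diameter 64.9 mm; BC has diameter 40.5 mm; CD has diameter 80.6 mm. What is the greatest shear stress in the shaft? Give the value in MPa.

Under the same torque, τ_max = 16T/(πd³) is largest where d is smallest — segment BC (d = 40.5 mm).
τ_max = 16·957.0/(π·(0.0405)³) = 7.337×10^7 Pa.

73.4 MPa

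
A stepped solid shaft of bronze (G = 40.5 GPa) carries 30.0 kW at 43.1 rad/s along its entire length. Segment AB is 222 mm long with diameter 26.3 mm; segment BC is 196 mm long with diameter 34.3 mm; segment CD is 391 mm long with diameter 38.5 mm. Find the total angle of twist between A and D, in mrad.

ω = 43.1 rad/s, so T = P/ω = 30.0×10³ / 43.10 = 696.1 N·m.
J_AB = π(0.0263)⁴/32 = 4.70×10^-8 m⁴; J_BC = π(0.0343)⁴/32 = 1.36×10^-7 m⁴; J_CD = π(0.0385)⁴/32 = 2.16×10^-7 m⁴.
θ = (T/G)·Σ L_i/J_i = (696.1/40.5×10⁹)·(0.222/4.70×10^-8 + 0.196/1.36×10^-7 + 0.391/2.16×10^-7) = 0.1372 rad.

137 mrad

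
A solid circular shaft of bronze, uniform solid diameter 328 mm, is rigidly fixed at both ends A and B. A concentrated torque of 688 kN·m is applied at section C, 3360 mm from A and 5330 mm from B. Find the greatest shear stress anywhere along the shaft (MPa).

With uniform GJ and both ends fixed, compatibility θ_AC = θ_CB gives T_A·a = T_B·b, together with T_A + T_B = T₀.
T_A = T₀·b/(a+b) = 688000·5330/8690 = 422000 N·m; T_B = 266000 N·m.
τ in each portion: τ_AC = 6.09×10^7 Pa, τ_CB = 3.84×10^7 Pa; maximum is in AC.
τ_max = T_AC·r/J = 422000·0.164/1.14×10^-3 = 6.090×10^7 Pa.

60.9 MPa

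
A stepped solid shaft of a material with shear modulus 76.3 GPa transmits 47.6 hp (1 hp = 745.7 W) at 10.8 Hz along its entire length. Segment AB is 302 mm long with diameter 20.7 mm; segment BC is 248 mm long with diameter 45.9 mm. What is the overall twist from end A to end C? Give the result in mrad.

119 mrad

ω = 2π·10.8 = 67.86 rad/s, so T = P/ω = 47.6×745.7 / 67.86 = 523.1 N·m.
J_AB = π(0.0207)⁴/32 = 1.80×10^-8 m⁴; J_BC = π(0.0459)⁴/32 = 4.36×10^-7 m⁴.
θ = (T/G)·Σ L_i/J_i = (523.1/76.3×10⁹)·(0.302/1.80×10^-8 + 0.248/4.36×10^-7) = 0.1188 rad.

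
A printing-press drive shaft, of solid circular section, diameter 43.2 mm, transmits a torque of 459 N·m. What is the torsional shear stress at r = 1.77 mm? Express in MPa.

J = πd⁴/32 = π(0.0432)⁴/32 = 3.419×10^-7 m⁴.
Shear stress varies linearly with radius: τ = T·r/J = 459.0 × 0.00177 / 3.419×10^-7 = 2.376×10^6 Pa.

2.38 MPa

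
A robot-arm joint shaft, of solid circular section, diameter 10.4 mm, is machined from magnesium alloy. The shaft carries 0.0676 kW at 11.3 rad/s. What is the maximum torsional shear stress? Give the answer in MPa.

ω = 11.3 rad/s, so T = P/ω = 0.0676×10³ / 11.30 = 5.982 N·m.
J = πd⁴/32 = π(0.0104)⁴/32 = 1.149×10^-9 m⁴.
τ_max = T·r/J = 5.982 × 0.00520 / 1.149×10^-9 = 2.709×10^7 Pa.

27.1 MPa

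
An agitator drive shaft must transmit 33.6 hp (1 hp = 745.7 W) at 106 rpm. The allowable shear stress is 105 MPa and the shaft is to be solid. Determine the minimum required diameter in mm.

ω = 2π·106/60 = 11.10 rad/s, so T = P/ω = 33.6×745.7 / 11.10 = 2257 N·m.
For a solid shaft τ_max = 16T/(πd³), so d = (16T/(π τ_allow))^(1/3) = (16·2257/(π·1.05×10^8))^(1/3) = 0.04784 m.

47.8 mm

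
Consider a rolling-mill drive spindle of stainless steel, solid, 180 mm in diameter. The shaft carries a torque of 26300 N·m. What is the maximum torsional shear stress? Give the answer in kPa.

23000 kPa

J = πd⁴/32 = π(0.180)⁴/32 = 1.031×10^-4 m⁴.
τ_max = T·r/J = 26300 × 0.0900 / 1.031×10^-4 = 2.297×10^7 Pa.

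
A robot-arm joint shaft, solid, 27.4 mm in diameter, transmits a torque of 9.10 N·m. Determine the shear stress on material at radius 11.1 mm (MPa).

J = πd⁴/32 = π(0.0274)⁴/32 = 5.534×10^-8 m⁴.
Shear stress varies linearly with radius: τ = T·r/J = 9.100 × 0.0111 / 5.534×10^-8 = 1.825×10^6 Pa.

1.83 MPa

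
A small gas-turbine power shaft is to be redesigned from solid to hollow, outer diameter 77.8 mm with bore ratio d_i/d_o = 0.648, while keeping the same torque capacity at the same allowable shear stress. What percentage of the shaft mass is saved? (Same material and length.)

34.0 %

Equal τ_max and T ⇒ the solid shaft needs d_s³ = d_o³(1−k⁴), so d_s = 77.8·(1−0.648⁴)^(1/3) = 72.93 mm.
Area ratio A_h/A_s = d_o²(1−k²)/d_s² = (1−k²)/(1−k⁴)^(2/3) = 0.6602.
Mass saving = 1 − 0.6602 = 34.0 %.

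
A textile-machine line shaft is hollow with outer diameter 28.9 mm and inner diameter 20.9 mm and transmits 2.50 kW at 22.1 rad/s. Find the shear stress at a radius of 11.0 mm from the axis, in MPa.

ω = 22.1 rad/s, so T = P/ω = 2.50×10³ / 22.10 = 113.1 N·m.
J = π(d_o⁴ − d_i⁴)/32 = π(0.0289⁴ − 0.0209⁴)/32 = 4.975×10^-8 m⁴.
Shear stress varies linearly with radius: τ = T·r/J = 113.1 × 0.0110 / 4.975×10^-8 = 2.501×10^7 Pa.

25.0 MPa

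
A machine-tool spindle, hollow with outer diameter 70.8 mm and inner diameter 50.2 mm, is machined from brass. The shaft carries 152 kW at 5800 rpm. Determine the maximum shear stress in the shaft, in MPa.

ω = 2π·5800/60 = 607.4 rad/s, so T = P/ω = 152×10³ / 607.4 = 250.3 N·m.
J = π(d_o⁴ − d_i⁴)/32 = π(0.0708⁴ − 0.0502⁴)/32 = 1.843×10^-6 m⁴.
τ_max = T·r/J = 250.3 × 0.0354 / 1.843×10^-6 = 4.806×10^6 Pa.

4.81 MPa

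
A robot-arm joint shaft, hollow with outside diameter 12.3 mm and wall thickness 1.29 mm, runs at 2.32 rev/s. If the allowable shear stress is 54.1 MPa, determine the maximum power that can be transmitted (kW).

0.176 kW

J = π(d_o⁴ − d_i⁴)/32 = π(0.0123⁴ − 0.00972⁴)/32 = 1.371×10^-9 m⁴.
T_max = τ_allow·J/r = 5.41×10^7 × 1.371×10^-9 / 0.00615 = 12.06 N·m.
ω = 2π·2.32 = 14.58 rad/s, so P_max = T_max·ω = 175.8 W.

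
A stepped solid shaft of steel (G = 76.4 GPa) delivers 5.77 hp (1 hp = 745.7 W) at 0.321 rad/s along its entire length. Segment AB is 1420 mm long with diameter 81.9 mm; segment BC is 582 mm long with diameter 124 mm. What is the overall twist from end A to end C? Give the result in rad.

0.0608 rad

ω = 0.321 rad/s, so T = P/ω = 5.77×745.7 / 0.3210 = 13400 N·m.
J_AB = π(0.0819)⁴/32 = 4.42×10^-6 m⁴; J_BC = π(0.124)⁴/32 = 2.32×10^-5 m⁴.
θ = (T/G)·Σ L_i/J_i = (13400/76.4×10⁹)·(1.42/4.42×10^-6 + 0.582/2.32×10^-5) = 0.06080 rad.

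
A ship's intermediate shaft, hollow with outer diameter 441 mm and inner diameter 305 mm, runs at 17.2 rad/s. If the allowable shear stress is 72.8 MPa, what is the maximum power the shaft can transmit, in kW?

J = π(d_o⁴ − d_i⁴)/32 = π(0.441⁴ − 0.305⁴)/32 = 2.864×10^-3 m⁴.
T_max = τ_allow·J/r = 7.28×10^7 × 2.864×10^-3 / 0.221 = 945500 N·m.
ω = 17.2 rad/s, so P_max = T_max·ω = 1.626×10^7 W.

16300 kW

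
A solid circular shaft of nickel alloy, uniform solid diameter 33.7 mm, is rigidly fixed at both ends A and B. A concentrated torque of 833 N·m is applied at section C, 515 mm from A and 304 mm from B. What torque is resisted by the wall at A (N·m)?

With uniform GJ and both ends fixed, compatibility θ_AC = θ_CB gives T_A·a = T_B·b, together with T_A + T_B = T₀.
T_A = T₀·b/(a+b) = 833.0·304/819.0 = 309.2 N·m; T_B = 523.8 N·m.

309 N·m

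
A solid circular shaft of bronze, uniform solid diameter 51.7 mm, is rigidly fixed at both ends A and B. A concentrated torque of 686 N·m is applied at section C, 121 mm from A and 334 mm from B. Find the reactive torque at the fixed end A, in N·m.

With uniform GJ and both ends fixed, compatibility θ_AC = θ_CB gives T_A·a = T_B·b, together with T_A + T_B = T₀.
T_A = T₀·b/(a+b) = 686.0·334/455.0 = 503.6 N·m; T_B = 182.4 N·m.

504 N·m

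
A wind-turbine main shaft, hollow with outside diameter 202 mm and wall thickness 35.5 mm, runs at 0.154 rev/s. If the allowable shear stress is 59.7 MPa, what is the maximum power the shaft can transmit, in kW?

J = π(d_o⁴ − d_i⁴)/32 = π(0.202⁴ − 0.131⁴)/32 = 1.345×10^-4 m⁴.
T_max = τ_allow·J/r = 5.97×10^7 × 1.345×10^-4 / 0.101 = 79530 N·m.
ω = 2π·0.154 = 0.9676 rad/s, so P_max = T_max·ω = 7.695×10^4 W.

77.0 kW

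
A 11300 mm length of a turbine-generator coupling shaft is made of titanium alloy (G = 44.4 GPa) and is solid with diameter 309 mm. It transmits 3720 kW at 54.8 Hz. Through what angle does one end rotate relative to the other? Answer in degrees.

ω = 2π·54.8 = 344.3 rad/s, so T = P/ω = 3720×10³ / 344.3 = 10800 N·m.
J = πd⁴/32 = π(0.309)⁴/32 = 8.950×10^-4 m⁴.
θ = T·L/(G·J) = 10800 × 11.3 / (44.4×10⁹ × 8.950×10^-4) = 3.072×10^-3 rad.

0.176°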